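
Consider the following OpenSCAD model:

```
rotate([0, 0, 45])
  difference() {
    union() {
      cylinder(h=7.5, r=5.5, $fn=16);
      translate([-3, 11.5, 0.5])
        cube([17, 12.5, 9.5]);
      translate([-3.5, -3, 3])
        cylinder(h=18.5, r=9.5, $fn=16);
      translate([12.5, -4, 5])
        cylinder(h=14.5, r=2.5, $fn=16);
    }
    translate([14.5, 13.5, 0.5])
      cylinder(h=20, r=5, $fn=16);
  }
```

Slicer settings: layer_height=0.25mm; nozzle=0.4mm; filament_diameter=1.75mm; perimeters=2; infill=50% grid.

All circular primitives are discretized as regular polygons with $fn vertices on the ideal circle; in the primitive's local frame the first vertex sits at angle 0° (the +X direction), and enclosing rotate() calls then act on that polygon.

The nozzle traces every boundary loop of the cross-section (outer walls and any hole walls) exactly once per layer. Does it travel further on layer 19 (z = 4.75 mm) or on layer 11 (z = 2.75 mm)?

layer 19 (z = 4.75 mm)

Layer 19 (z = 4.75): the r=5.5 cylinder contributes a regular 16-gon of circumradius 5.5 (perimeter = 2·16·5.500·sin(180°/16) = 34.34 mm); the cube at (-3, 11.5) is present — its section is the full 17×12.5 rectangle (perimeter 59.00 mm); the r=9.5 cylinder at (-3.5, -3) contributes a regular 16-gon of circumradius 9.5 (perimeter = 2·16·9.500·sin(180°/16) = 59.31 mm); the cylinder at (12.5, -4) does not reach this height (z outside [5, 19.5]); Taking the union: the regions partially overlap (shared area 89.24 mm²), so the edge portions inside another operand are dropped and the merged outline is re-measured after clipping — boundary = 118.81 mm; the r=5 cylinder at (14.5, 13.5) gives a regular 16-gon of circumradius 5 (constant along its height) (perimeter = 2·16·5.000·sin(180°/16) = 31.21 mm); Taking the first minus the rest: starting from that combined region, the r=5 cylinder at (14.5, 13.5) partially overlaps it — only the 25.26 mm² overlap (of its 76.54 mm²) is removed, clipping the outline — boundary = 117.20 mm; (rotated 45° about Z; rotation is an isometry so areas/perimeters/island counts are preserved). So its perimeter = 117.20 mm. Layer 11 (z = 2.75): the cylinder: section is a regular 16-gon, circumradius r=5.5 (perimeter = 2·16·5.500·sin(180°/16) = 34.34 mm); the cube at (-3, 11.5) (footprint 17×12.5) is included at this height (perimeter 59.00 mm); the cylinder at (-3.5, -3) does not reach this height (z outside [3, 21.5]); the cylinder at (12.5, -4) is absent (z outside [5, 19.5]); Merging all regions: the 2 present regions are separate (no shared area or edge), so areas and boundary lengths simply add and each stays a separate island — boundary = 93.34 mm; the r=5 cylinder at (14.5, 13.5) gives a regular 16-gon of circumradius 5 (constant along its height) (perimeter = 2·16·5.000·sin(180°/16) = 31.21 mm); Taking the first minus the rest: starting from the result so far, the r=5 cylinder at (14.5, 13.5) partially overlaps it — only the 25.26 mm² overlap (of its 76.54 mm²) is removed, clipping the outline — boundary = 91.72 mm; (whole slice rotated 45° about Z — lengths, areas and connectivity unchanged). So its perimeter = 91.72 mm. Layer 19 is larger (117.20 vs 91.72 mm).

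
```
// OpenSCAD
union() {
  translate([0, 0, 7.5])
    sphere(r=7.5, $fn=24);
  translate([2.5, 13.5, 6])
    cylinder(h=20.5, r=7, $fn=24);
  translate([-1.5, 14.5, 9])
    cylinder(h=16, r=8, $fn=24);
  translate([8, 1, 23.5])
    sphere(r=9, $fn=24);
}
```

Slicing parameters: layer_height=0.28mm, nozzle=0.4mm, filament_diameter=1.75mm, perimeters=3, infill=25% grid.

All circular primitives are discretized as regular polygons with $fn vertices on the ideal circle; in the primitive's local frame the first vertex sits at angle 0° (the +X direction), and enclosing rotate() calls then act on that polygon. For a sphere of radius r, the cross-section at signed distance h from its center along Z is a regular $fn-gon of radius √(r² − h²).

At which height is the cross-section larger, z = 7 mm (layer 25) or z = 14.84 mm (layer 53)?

layer 25 (z = 7 mm)

Layer 25 (z = 7): the r=7.5 sphere slices to a regular 24-gon of circumradius 7.483 (√(r²−h²) with h=0.5 from center) (area = (24/2)·7.483²·sin(360°/24) = 173.93 mm²); the r=7 cylinder at (2.5, 13.5) contributes a regular 24-gon of circumradius 7 (area = (24/2)·7.000²·sin(360°/24) = 152.19 mm²); the cylinder at (-1.5, 14.5) does not reach this height (z outside [9, 25]); the sphere at (8, 1) does not reach this height (|z−center|=16.500 > r=9); Combining (union): the regions partially overlap — summed areas 326.11 mm² minus the doubly-counted overlap 1.94 mm² gives 324.17 mm² — area = 324.17 mm². So its area = 324.17 mm². Layer 53 (z = 14.84): the sphere: section is a regular 24-gon, circumradius = √(r²−h²) = √(7.5²−7.34²) = 1.541 (area = (24/2)·1.541²·sin(360°/24) = 7.37 mm²); the r=7 cylinder at (2.5, 13.5) gives a regular 24-gon of circumradius 7 (constant along its height) (area = (24/2)·7.000²·sin(360°/24) = 152.19 mm²); the r=8 cylinder at (-1.5, 14.5) contributes a regular 24-gon of circumradius 8 (area = (24/2)·8.000²·sin(360°/24) = 198.77 mm²); the r=9 sphere at (8, 1) slices to a regular 24-gon of circumradius 2.450 (√(r²−h²) with h=8.66 from center) (area = (24/2)·2.450²·sin(360°/24) = 18.65 mm²); Combining (union): the regions partially overlap — summed areas 376.98 mm² minus the doubly-counted overlap 112.91 mm² gives 264.07 mm² — area = 264.07 mm². So its area = 264.07 mm². Layer 25 is larger (324.17 vs 264.07 mm²).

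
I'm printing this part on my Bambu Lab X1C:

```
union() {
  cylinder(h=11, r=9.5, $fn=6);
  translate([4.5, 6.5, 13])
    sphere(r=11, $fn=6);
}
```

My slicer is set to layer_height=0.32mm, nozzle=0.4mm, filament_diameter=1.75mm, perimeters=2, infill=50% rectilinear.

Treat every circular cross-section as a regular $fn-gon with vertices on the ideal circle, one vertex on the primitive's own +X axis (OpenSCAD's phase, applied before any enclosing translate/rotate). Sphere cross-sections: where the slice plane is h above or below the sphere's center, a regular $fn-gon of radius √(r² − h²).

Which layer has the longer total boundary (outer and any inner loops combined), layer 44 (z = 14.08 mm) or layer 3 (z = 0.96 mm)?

layer 44 (z = 14.08 mm)

Layer 44 (z = 14.08): the cylinder does not reach this height (z outside [0, 11]); the r=11 sphere at (4.5, 6.5) slices to a regular 6-gon of circumradius 10.947 (√(r²−h²) with h=1.08 from center) (perimeter = 2·6·10.947·sin(180°/6) = 65.68 mm); Taking the union: only the r=11 sphere at (4.5, 6.5) is present, so the union is just that shape — boundary = 65.68 mm. So its perimeter = 65.68 mm. Layer 3 (z = 0.96): the r=9.5 cylinder contributes a regular 6-gon of circumradius 9.5 (perimeter = 2·6·9.500·sin(180°/6) = 57.00 mm); the sphere at (4.5, 6.5) is not intersected at this z (|z−center|=12.040 > r=11); Combining (union): only the r=9.5 cylinder is present, so the union is just that shape — boundary = 57.00 mm. So its perimeter = 57.00 mm. Layer 44 is larger (65.68 vs 57.00 mm).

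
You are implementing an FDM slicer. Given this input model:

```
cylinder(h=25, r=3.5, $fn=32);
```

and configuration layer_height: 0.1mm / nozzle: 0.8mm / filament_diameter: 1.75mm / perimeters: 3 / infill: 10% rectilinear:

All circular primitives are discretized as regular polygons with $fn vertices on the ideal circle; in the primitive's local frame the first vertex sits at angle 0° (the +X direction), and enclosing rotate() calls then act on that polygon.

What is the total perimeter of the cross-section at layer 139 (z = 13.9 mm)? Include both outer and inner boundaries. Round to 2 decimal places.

21.96 mm

At z = 13.9 mm: the r=3.5 cylinder contributes a regular 32-gon of circumradius 3.5 (perimeter = 2·32·3.500·sin(180°/32) = 21.96 mm). Overall, the cross-section is a single solid region. Total boundary length (outer) = 21.96 mm.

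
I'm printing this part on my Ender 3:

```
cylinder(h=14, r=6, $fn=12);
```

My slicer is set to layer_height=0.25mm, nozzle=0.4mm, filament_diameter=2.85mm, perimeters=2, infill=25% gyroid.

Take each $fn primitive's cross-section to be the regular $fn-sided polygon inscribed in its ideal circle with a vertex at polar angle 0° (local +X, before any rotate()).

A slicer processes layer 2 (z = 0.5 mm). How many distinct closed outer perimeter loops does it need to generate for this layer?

At z = 0.5 mm: the r=6 cylinder gives a regular 12-gon of circumradius 6 (constant along its height). The result has 1 disconnected region.

1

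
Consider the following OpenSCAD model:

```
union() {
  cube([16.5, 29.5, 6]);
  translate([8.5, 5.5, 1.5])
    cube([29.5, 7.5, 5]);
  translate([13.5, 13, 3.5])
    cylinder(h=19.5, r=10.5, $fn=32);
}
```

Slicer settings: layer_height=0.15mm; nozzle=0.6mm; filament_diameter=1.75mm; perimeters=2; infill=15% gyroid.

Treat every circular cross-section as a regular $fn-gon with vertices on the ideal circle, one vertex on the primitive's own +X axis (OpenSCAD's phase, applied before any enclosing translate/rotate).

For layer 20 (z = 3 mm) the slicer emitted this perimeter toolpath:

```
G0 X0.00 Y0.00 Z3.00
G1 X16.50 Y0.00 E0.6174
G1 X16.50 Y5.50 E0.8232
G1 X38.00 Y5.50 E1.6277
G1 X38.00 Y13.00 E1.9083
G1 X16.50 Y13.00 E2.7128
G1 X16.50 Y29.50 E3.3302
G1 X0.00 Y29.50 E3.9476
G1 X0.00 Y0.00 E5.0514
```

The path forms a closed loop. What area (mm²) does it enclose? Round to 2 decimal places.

648.00 mm²

Apply the shoelace formula to the sequence of (X, Y) vertices; enclosed area = 648.00 mm².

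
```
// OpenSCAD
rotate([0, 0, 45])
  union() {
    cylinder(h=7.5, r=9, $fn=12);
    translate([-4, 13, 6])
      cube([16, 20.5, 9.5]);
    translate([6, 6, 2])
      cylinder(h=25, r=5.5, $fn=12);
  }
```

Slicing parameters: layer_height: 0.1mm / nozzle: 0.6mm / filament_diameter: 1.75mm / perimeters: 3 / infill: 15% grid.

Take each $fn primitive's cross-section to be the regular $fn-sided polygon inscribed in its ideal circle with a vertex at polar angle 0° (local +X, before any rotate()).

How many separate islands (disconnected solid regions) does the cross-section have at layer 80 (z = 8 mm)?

At z = 8 mm: the cylinder is not intersected at this z (z outside [0, 7.5]); the cube at (-4, 13) (footprint 16×20.5) is included at this height; the r=5.5 cylinder at (6, 6) contributes a regular 12-gon of circumradius 5.5; Taking the union: the 2 present regions are separate (no shared area or edge), so areas and boundary lengths simply add and each stays a separate island — 2 connected regions; (rotated 45° about Z; rotation is an isometry so areas/perimeters/island counts are preserved). Overall, the cross-section has 2 separate islands. Island count = 2.

2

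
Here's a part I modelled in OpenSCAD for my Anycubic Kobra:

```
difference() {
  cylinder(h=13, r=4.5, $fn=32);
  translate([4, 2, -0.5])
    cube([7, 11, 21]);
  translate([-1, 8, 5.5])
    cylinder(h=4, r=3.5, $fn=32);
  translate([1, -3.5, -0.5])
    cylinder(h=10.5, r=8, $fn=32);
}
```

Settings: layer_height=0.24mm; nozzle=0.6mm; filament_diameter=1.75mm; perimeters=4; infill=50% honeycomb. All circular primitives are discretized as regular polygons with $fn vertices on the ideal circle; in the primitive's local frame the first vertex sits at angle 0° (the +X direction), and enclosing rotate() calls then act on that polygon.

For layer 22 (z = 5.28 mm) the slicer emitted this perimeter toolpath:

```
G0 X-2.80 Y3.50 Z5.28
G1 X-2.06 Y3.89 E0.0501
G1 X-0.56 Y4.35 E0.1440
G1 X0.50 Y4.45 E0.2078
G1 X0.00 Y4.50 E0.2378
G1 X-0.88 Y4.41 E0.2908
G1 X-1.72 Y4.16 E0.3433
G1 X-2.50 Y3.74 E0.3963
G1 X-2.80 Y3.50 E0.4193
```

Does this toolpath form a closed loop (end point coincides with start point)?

Start point (G0): (-2.80, 3.50). End point (last G1): the path returns to the start — closed.

yes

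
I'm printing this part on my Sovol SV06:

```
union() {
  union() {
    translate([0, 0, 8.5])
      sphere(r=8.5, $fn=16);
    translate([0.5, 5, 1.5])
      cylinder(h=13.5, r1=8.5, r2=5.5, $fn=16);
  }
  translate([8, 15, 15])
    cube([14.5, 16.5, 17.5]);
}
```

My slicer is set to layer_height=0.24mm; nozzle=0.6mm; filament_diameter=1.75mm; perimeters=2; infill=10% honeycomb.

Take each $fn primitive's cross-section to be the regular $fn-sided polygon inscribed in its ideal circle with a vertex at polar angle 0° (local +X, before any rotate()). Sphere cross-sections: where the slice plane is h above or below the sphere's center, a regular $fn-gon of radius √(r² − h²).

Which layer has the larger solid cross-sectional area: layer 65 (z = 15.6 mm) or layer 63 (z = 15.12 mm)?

Layer 65 (z = 15.6): the r=8.5 sphere slices to a regular 16-gon of circumradius 4.673 (√(r²−h²) with h=7.1 from center) (area = (16/2)·4.673²·sin(360°/16) = 66.86 mm²); the cone at (0.5, 5) is not intersected at this z (z outside [1.5, 15]); Combining (union): only the r=8.5 sphere is present, so the union is just that shape — area = 66.86 mm²; the cube at (8, 15) is present — its section is the full 14.5×16.5 rectangle (area 239.25 mm²); Taking the union: the 2 present regions are separate (no shared area or edge), so areas and boundary lengths simply add and each stays a separate island — area = 306.11 mm². So its area = 306.11 mm². Layer 63 (z = 15.12): the r=8.5 sphere slices to a regular 16-gon of circumradius 5.332 (√(r²−h²) with h=6.62 from center) (area = (16/2)·5.332²·sin(360°/16) = 87.02 mm²); the cone at (0.5, 5) does not reach this height (z outside [1.5, 15]); Merging all regions: only the r=8.5 sphere is present, so the union is just that shape — area = 87.02 mm²; the 14.5×16.5 cube at (8, 15) contributes its full rectangle (area 239.25 mm²); Merging all regions: the 2 present regions are separate (no shared area or edge), so areas and boundary lengths simply add and each stays a separate island — area = 326.27 mm². So its area = 326.27 mm². Layer 63 is larger (326.27 vs 306.11 mm²).

layer 63 (z = 15.12 mm)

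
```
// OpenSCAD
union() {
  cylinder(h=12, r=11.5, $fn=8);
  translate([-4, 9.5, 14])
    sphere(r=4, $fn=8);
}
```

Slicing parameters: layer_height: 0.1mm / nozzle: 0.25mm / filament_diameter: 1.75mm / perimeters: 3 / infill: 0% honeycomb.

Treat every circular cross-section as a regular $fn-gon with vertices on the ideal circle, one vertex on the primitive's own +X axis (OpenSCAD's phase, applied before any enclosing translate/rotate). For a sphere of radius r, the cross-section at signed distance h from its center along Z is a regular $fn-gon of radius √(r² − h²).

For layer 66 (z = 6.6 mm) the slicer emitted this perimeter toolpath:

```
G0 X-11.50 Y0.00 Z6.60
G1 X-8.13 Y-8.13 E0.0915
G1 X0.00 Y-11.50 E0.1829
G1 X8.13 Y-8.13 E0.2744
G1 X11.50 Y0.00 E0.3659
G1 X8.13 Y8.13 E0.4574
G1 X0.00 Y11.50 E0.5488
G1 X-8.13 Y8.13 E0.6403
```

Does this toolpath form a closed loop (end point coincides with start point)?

no

Start point (G0): (-11.50, 0.00). End point (last G1): the path does not return to the start — open.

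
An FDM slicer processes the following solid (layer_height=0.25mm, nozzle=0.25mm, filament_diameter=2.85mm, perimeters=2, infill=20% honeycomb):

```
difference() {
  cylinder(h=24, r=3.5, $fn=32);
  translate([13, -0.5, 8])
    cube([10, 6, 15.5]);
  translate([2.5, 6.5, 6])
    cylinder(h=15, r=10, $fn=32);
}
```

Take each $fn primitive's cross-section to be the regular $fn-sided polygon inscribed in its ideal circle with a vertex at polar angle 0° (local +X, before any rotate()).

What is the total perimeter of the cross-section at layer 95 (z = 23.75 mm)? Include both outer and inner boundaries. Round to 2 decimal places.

At z = 23.75 mm: the r=3.5 cylinder gives a regular 32-gon of circumradius 3.5 (constant along its height) (perimeter = 2·32·3.500·sin(180°/32) = 21.96 mm); the cube at (13, -0.5) is absent (z outside [8, 23.5]); the cylinder at (2.5, 6.5) does not reach this height (z outside [6, 21]); Subtracting the remaining from the first: none of the subtracted shapes is present at this height, so the r=3.5 cylinder is unchanged — boundary = 21.96 mm. Overall, the cross-section is a single solid region. Total boundary length (outer) = 21.96 mm.

21.96 mm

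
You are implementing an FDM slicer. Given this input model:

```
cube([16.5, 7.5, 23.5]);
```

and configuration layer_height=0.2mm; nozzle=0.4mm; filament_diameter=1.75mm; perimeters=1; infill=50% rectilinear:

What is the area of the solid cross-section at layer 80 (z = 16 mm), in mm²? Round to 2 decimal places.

At z = 16 mm: the cube is present — its section is the full 16.5×7.5 rectangle (area 123.75 mm²). Overall, the cross-section is a single solid region. Net area = 123.75 mm².

123.75 mm²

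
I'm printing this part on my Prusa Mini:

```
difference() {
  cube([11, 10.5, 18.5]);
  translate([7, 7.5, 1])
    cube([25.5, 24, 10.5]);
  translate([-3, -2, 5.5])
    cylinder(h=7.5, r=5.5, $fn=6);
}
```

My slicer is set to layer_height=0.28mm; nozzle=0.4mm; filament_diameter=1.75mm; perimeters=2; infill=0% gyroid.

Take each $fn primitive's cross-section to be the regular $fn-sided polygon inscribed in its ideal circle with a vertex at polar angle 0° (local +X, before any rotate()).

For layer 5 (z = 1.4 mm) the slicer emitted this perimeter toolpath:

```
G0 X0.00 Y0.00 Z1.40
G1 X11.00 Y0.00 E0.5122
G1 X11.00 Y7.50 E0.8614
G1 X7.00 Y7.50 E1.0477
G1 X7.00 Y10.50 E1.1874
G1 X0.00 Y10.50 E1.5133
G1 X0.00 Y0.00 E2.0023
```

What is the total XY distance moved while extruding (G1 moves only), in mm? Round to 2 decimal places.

Sum the Euclidean lengths of each G1 segment: total = 43.00 mm.

43.00 mm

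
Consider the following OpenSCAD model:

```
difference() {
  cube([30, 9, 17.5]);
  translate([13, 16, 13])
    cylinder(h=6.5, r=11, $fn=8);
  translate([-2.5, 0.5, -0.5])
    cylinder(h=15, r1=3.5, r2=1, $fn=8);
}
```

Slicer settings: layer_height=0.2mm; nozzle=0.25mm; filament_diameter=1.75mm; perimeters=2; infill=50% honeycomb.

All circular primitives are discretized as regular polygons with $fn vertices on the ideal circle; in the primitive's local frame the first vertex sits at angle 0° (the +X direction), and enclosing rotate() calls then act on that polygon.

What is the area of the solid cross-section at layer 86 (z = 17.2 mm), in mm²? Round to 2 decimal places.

At z = 17.2 mm: the cube (footprint 30×9) is included at this height (area 270.00 mm²); the r=11 cylinder at (13, 16) gives a regular 8-gon of circumradius 11 (constant along its height) (area = (8/2)·11.000²·sin(360°/8) = 342.24 mm²); the cone at (-2.5, 0.5) is not intersected at this z (z outside [-0.5, 14.5]); Taking the first minus the rest: starting from the 30×9 cube (270.00 mm²), the r=11 cylinder at (13, 16) partially overlaps it — only the 37.42 mm² overlap (of its 342.24 mm²) is removed, clipping the outline — area = 232.58 mm². Overall, the cross-section is a single solid region. Net area = 232.58 mm².

232.58 mm²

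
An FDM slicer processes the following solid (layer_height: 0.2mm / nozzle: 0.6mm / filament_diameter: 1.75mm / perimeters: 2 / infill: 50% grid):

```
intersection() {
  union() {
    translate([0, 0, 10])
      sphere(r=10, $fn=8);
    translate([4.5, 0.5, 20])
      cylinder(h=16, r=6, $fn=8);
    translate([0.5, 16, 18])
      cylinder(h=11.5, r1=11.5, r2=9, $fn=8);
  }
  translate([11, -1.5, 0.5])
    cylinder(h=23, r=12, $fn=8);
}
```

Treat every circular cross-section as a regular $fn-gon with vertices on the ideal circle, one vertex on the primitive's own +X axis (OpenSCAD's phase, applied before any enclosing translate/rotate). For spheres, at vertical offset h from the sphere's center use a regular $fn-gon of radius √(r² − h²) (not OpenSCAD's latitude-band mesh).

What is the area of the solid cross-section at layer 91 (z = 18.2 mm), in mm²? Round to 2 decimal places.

55.15 mm²

At z = 18.2 mm: the r=10 sphere slices to a regular 8-gon of circumradius 5.724 (√(r²−h²) with h=8.2 from center) (area = (8/2)·5.724²·sin(360°/8) = 92.66 mm²); the cylinder at (4.5, 0.5) does not reach this height (z outside [20, 36]); the cone at (0.5, 16): at t=0.017 of its height the radius interpolates to r₁+(r₂−r₁)t = 11.457, giving a regular 8-gon of that circumradius (area = (8/2)·11.457²·sin(360°/8) = 371.24 mm²); Merging all regions: the regions partially overlap — summed areas 463.90 mm² minus the doubly-counted overlap 1.63 mm² gives 462.27 mm² — area = 462.27 mm²; the cylinder at (11, -1.5): section is a regular 8-gon, circumradius r=12 (area = (8/2)·12.000²·sin(360°/8) = 407.29 mm²); After intersecting: the r=12 cylinder at (11, -1.5) partially overlaps the result so far; clipping to the common part keeps 55.15 mm² — area = 55.15 mm². Overall, the cross-section has 2 separate islands. Net area = 55.15 mm².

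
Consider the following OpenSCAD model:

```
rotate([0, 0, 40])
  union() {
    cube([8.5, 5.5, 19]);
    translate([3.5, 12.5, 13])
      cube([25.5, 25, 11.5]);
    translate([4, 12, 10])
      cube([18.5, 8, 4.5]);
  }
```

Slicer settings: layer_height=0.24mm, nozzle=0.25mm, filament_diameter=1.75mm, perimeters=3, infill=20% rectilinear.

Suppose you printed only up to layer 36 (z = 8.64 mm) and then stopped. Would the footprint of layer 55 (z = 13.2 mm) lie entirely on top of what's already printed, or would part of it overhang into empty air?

part overhangs

Compare the two slices. At z = 8.64: the 8.5×5.5 cube contributes its full rectangle (area 46.75 mm²); the cube at (3.5, 12.5) is absent (z outside [13, 24.5]); the cube at (4, 12) does not reach this height (z outside [10, 14.5]); Taking the union: only the 8.5×5.5 cube is present, so the union is just that shape — area = 46.75 mm²; (whole slice rotated 40° about Z — lengths, areas and connectivity unchanged). At z = 13.2: the 8.5×5.5 cube contributes its full rectangle (area 46.75 mm²); the cube at (3.5, 12.5) is present — its section is the full 25.5×25 rectangle (area 637.50 mm²); the 18.5×8 cube at (4, 12) contributes its full rectangle (area 148.00 mm²); Combining (union): the regions partially overlap — summed areas 832.25 mm² minus the doubly-counted overlap 138.75 mm² gives 693.50 mm² — area = 693.50 mm²; (rotated 40° about Z; rotation is an isometry so areas/perimeters/island counts are preserved). Checking containment: at z = 13.2 the cross-section extends beyond the z = 8.64 cross-section by about 646.75 mm².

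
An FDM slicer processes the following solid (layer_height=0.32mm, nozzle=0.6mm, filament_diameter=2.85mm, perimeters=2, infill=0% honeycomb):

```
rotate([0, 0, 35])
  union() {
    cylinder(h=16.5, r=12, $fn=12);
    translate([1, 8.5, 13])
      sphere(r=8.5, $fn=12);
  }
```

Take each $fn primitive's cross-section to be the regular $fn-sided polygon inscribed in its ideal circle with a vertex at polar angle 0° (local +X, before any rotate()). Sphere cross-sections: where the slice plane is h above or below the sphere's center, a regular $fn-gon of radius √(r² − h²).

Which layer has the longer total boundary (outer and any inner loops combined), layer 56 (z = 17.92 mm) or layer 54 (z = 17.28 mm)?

Layer 56 (z = 17.92): the cylinder is not intersected at this z (z outside [0, 16.5]); the sphere at (1, 8.5): section is a regular 12-gon, circumradius = √(r²−h²) = √(8.5²−4.92²) = 6.931 (perimeter = 2·12·6.931·sin(180°/12) = 43.06 mm); Combining (union): only the r=8.5 sphere at (1, 8.5) is present, so the union is just that shape — boundary = 43.06 mm; (whole slice rotated 35° about Z — lengths, areas and connectivity unchanged). So its perimeter = 43.06 mm. Layer 54 (z = 17.28): the cylinder does not reach this height (z outside [0, 16.5]); the r=8.5 sphere at (1, 8.5) slices to a regular 12-gon of circumradius 7.344 (√(r²−h²) with h=4.28 from center) (perimeter = 2·12·7.344·sin(180°/12) = 45.62 mm); Combining (union): only the r=8.5 sphere at (1, 8.5) is present, so the union is just that shape — boundary = 45.62 mm; (whole slice rotated 35° about Z — lengths, areas and connectivity unchanged). So its perimeter = 45.62 mm. Layer 54 is larger (45.62 vs 43.06 mm).

layer 54 (z = 17.28 mm)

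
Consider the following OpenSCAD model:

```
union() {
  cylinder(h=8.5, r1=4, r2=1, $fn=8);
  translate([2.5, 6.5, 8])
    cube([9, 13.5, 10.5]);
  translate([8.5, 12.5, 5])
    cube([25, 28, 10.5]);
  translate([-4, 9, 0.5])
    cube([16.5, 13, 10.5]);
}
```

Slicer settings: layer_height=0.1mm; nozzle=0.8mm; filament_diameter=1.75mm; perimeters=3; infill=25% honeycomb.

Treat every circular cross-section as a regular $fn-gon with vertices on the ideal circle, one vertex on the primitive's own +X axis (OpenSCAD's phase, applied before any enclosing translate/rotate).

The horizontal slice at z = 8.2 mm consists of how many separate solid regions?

2

At z = 8.2 mm: the cone contributes a regular 8-gon of circumradius 1.106 (interpolated between r1=4 and r2=1 at t=0.965); the cube at (2.5, 6.5) (footprint 9×13.5) is included at this height; the cube at (8.5, 12.5) (footprint 25×28) is included at this height; the cube at (-4, 9) (footprint 16.5×13) is included at this height; Merging all regions: the regions partially overlap (shared area 137.00 mm²), so overlapping operands fuse into one piece — 2 connected regions. The result has 2 disconnected regions.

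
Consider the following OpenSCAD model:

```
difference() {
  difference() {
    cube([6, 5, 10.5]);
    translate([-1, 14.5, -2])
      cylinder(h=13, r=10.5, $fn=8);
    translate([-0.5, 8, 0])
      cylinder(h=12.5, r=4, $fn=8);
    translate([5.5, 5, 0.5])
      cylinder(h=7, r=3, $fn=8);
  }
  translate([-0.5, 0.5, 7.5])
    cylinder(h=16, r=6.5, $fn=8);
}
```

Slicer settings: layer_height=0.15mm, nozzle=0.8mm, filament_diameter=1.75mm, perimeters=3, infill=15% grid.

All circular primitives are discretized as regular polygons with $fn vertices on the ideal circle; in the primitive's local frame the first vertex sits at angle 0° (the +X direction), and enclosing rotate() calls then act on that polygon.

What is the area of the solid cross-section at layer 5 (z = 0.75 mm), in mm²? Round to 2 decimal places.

21.43 mm²

At z = 0.75 mm: the cube (footprint 6×5) is included at this height (area 30.00 mm²); the r=10.5 cylinder at (-1, 14.5) contributes a regular 8-gon of circumradius 10.5 (area = (8/2)·10.500²·sin(360°/8) = 311.83 mm²); the cylinder at (-0.5, 8): section is a regular 8-gon, circumradius r=4 (area = (8/2)·4.000²·sin(360°/8) = 45.25 mm²); the r=3 cylinder at (5.5, 5) contributes a regular 8-gon of circumradius 3 (area = (8/2)·3.000²·sin(360°/8) = 25.46 mm²); Taking the first minus the rest: starting from the 6×5 cube (30.00 mm²), the r=10.5 cylinder at (-1, 14.5) partially overlaps it — only the 0.41 mm² overlap (of its 311.83 mm²) is removed, clipping the outline; the r=4 cylinder at (-0.5, 8) partially overlaps it — only the 0.34 mm² overlap (of its 45.25 mm²) is removed, clipping the outline; the r=3 cylinder at (5.5, 5) partially overlaps it — only the 7.81 mm² overlap (of its 25.46 mm²) is removed, clipping the outline — area = 21.43 mm²; the cylinder at (-0.5, 0.5) does not reach this height (z outside [7.5, 23.5]); Taking the first minus the rest: none of the subtracted shapes is present at this height, so the result so far is unchanged — area = 21.43 mm². Overall, the cross-section is a single solid region. Net area = 21.43 mm².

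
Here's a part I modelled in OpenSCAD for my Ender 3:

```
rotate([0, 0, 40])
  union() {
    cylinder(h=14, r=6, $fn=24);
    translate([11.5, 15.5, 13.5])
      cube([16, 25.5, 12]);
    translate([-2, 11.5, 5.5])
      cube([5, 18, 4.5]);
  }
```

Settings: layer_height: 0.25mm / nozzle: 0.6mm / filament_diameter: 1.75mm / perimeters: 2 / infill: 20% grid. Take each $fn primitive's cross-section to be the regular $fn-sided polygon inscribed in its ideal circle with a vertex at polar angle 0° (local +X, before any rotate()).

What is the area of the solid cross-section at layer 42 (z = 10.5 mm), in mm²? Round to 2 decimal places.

111.81 mm²

At z = 10.5 mm: the r=6 cylinder contributes a regular 24-gon of circumradius 6 (area = (24/2)·6.000²·sin(360°/24) = 111.81 mm²); the cube at (11.5, 15.5) is not intersected at this z (z outside [13.5, 25.5]); the cube at (-2, 11.5) is absent (z outside [5.5, 10]); Merging all regions: only the r=6 cylinder is present, so the union is just that shape — area = 111.81 mm²; (whole slice rotated 40° about Z — lengths, areas and connectivity unchanged). Overall, the cross-section is a single solid region. Net area = 111.81 mm².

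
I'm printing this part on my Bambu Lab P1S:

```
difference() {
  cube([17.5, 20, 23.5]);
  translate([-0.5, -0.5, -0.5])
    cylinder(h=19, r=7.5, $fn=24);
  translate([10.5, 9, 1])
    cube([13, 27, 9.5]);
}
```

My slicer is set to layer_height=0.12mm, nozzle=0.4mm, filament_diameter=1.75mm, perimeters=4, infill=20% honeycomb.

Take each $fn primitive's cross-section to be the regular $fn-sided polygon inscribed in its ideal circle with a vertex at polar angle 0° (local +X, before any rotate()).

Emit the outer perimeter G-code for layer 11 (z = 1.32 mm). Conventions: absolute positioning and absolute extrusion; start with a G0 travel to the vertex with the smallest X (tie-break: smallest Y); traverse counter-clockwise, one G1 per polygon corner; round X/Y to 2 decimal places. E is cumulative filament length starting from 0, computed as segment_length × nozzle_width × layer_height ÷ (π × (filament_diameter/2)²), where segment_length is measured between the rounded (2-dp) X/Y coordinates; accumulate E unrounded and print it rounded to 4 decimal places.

At z = 1.32 mm: the cube is present — its section is the full 17.5×20 rectangle; the r=7.5 cylinder at (-0.5, -0.5) contributes a regular 24-gon of circumradius 7.5; the cube at (10.5, 9) is present — its section is the full 13×27 rectangle; Taking the first minus the rest: starting from the 17.5×20 cube, the r=7.5 cylinder at (-0.5, -0.5) partially overlaps it — only the 36.46 mm² overlap (of its 174.70 mm²) is removed, clipping the outline; the 13×27 cube at (10.5, 9) partially overlaps it — only the 77.00 mm² overlap (of its 351.00 mm²) is removed, clipping the outline — 1 connected region. The outline is a single polygon with 12 vertices. Extrusion per mm of travel: 0.4 × 0.12 / (π × 0.875²) = 0.019956. Accumulating E over each segment gives final E = 1.4344.

G0 X0.00 Y6.93 Z1.32
G1 X1.44 Y6.74 E0.0290
G1 X3.25 Y6.00 E0.0680
G1 X4.80 Y4.80 E0.1071
G1 X6.00 Y3.25 E0.1462
G1 X6.74 Y1.44 E0.1853
G1 X6.93 Y0.00 E0.2143
G1 X17.50 Y0.00 E0.4252
G1 X17.50 Y9.00 E0.6048
G1 X10.50 Y9.00 E0.7445
G1 X10.50 Y20.00 E0.9640
G1 X0.00 Y20.00 E1.1735
G1 X0.00 Y6.93 E1.4344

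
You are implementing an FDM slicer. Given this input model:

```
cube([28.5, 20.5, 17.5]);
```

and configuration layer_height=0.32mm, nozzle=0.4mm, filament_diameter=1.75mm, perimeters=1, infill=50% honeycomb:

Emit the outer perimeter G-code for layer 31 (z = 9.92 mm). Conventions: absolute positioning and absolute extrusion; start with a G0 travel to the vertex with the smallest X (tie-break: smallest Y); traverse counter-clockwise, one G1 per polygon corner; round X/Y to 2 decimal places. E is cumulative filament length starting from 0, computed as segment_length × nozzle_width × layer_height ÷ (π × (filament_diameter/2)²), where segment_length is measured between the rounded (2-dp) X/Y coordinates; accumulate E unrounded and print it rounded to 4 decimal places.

G0 X0.00 Y0.00 Z9.92
G1 X28.50 Y0.00 E1.5167
G1 X28.50 Y20.50 E2.6076
G1 X0.00 Y20.50 E4.1243
G1 X0.00 Y0.00 E5.2152

At z = 9.92 mm: the 28.5×20.5 cube contributes its full rectangle. The outline is a single polygon with 4 vertices. Extrusion per mm of travel: 0.4 × 0.32 / (π × 0.875²) = 0.053216. Accumulating E over each segment gives final E = 5.2152.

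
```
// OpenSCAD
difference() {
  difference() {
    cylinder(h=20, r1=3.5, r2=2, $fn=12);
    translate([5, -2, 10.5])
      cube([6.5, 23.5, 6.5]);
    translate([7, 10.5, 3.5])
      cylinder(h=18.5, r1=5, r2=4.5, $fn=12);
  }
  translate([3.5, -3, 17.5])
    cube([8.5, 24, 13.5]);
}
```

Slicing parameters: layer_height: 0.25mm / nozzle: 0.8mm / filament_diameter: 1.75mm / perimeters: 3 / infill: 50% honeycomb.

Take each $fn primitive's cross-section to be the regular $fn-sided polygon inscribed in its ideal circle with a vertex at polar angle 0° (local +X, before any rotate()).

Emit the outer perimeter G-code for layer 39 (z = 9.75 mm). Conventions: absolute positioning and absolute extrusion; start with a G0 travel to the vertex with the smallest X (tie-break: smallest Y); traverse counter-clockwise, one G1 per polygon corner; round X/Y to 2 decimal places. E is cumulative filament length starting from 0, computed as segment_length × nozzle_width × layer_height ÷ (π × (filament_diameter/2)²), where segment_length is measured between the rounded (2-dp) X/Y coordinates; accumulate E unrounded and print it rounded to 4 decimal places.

At z = 9.75 mm: the cone (r1=3.5→r2=2) has section circumradius 2.769 here — a regular 12-gon; the cube at (5, -2) does not reach this height (z outside [10.5, 17]); the cone at (7, 10.5) (r1=5→r2=4.5) has section circumradius 4.831 here — a regular 12-gon; After the difference (first − rest): starting from the cone, the cone at (7, 10.5) misses the remaining region (no effect) — 1 connected region; the cube at (3.5, -3) is not intersected at this z (z outside [17.5, 31]); Taking the first minus the rest: none of the subtracted shapes is present at this height, so the result so far is unchanged — 1 connected region. The outline is a single polygon with 12 vertices. Extrusion per mm of travel: 0.8 × 0.25 / (π × 0.875²) = 0.083150. Accumulating E over each segment gives final E = 1.4302.

G0 X-2.77 Y0.00 Z9.75
G1 X-2.40 Y-1.38 E0.1188
G1 X-1.38 Y-2.40 E0.2387
G1 X0.00 Y-2.77 E0.3575
G1 X1.38 Y-2.40 E0.4763
G1 X2.40 Y-1.38 E0.5963
G1 X2.77 Y0.00 E0.7151
G1 X2.40 Y1.38 E0.8339
G1 X1.38 Y2.40 E0.9538
G1 X0.00 Y2.77 E1.0726
G1 X-1.38 Y2.40 E1.1914
G1 X-2.40 Y1.38 E1.3114
G1 X-2.77 Y0.00 E1.4302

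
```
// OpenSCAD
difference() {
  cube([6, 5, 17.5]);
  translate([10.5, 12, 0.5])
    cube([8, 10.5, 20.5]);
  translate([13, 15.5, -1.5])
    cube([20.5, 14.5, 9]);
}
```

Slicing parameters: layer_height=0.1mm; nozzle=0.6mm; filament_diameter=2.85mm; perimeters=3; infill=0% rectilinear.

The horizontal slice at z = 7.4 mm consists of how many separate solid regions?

At z = 7.4 mm: the cube is present — its section is the full 6×5 rectangle; the 8×10.5 cube at (10.5, 12) contributes its full rectangle; the cube at (13, 15.5) (footprint 20.5×14.5) is included at this height; Taking the first minus the rest: starting from the 6×5 cube, the 8×10.5 cube at (10.5, 12) misses the remaining region (no effect); the 20.5×14.5 cube at (13, 15.5) misses the remaining region (no effect) — 1 connected region. The result has 1 disconnected region.

1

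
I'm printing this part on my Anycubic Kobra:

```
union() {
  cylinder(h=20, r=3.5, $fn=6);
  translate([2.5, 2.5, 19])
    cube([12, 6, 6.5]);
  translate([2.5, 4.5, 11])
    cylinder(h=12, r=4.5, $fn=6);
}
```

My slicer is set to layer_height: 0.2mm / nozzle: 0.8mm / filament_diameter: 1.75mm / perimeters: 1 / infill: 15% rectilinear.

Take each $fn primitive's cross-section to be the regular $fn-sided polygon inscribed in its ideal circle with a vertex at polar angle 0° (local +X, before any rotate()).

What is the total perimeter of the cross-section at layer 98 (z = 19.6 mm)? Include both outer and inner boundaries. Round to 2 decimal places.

At z = 19.6 mm: the r=3.5 cylinder contributes a regular 6-gon of circumradius 3.5 (perimeter = 2·6·3.500·sin(180°/6) = 21.00 mm); the 12×6 cube at (2.5, 2.5) contributes its full rectangle (perimeter 36.00 mm); the cylinder at (2.5, 4.5): section is a regular 6-gon, circumradius r=4.5 (perimeter = 2·6·4.500·sin(180°/6) = 27.00 mm); Combining (union): the regions partially overlap (shared area 28.04 mm²), so the edge portions inside another operand are dropped and the merged outline is re-measured after clipping — boundary = 54.29 mm. Overall, the cross-section is a single solid region. Total boundary length (outer) = 54.29 mm.

54.29 mm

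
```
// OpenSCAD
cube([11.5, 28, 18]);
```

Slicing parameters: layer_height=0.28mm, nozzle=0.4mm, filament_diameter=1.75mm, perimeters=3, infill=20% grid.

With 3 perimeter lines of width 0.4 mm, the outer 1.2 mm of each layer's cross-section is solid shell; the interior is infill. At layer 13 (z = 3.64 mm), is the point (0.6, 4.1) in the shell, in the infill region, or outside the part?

At z = 3.64 mm: the cube (footprint 11.5×28) is included at this height. Overall, the cross-section is a single solid region. The nearest boundary edge runs (0.00, 28.00)→(0.00, 0.00); distance from the point to it = 0.60 mm. The point is inside the cross-section, 0.60 mm from the nearest boundary — within the 1.2 mm shell band (3 × 0.4).

shell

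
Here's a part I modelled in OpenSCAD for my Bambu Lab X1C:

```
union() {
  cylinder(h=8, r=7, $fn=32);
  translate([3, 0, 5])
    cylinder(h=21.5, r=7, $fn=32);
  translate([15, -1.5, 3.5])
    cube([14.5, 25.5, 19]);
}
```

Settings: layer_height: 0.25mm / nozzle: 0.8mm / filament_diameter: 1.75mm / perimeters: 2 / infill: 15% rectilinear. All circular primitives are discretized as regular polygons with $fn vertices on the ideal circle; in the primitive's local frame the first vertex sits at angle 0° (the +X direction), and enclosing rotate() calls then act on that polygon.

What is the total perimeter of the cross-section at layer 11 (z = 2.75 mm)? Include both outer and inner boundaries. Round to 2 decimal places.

43.91 mm

At z = 2.75 mm: the cylinder: section is a regular 32-gon, circumradius r=7 (perimeter = 2·32·7.000·sin(180°/32) = 43.91 mm); the cylinder at (3, 0) is absent (z outside [5, 26.5]); the cube at (15, -1.5) does not reach this height (z outside [3.5, 22.5]); Taking the union: only the r=7 cylinder is present, so the union is just that shape — boundary = 43.91 mm. Overall, the cross-section is a single solid region. Total boundary length (outer) = 43.91 mm.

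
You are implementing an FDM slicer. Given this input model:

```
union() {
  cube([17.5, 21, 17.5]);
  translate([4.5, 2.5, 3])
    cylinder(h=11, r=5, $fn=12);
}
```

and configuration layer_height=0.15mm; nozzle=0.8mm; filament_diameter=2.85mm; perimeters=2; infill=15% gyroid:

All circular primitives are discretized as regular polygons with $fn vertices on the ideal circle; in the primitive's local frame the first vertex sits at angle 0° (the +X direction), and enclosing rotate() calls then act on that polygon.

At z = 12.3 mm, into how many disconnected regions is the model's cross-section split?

At z = 12.3 mm: the 17.5×21 cube contributes its full rectangle; the cylinder at (4.5, 2.5): section is a regular 12-gon, circumradius r=5; Taking the union: the regions partially overlap (shared area 59.89 mm²), so overlapping operands fuse into one piece — 1 connected region. The result has 1 disconnected region.

1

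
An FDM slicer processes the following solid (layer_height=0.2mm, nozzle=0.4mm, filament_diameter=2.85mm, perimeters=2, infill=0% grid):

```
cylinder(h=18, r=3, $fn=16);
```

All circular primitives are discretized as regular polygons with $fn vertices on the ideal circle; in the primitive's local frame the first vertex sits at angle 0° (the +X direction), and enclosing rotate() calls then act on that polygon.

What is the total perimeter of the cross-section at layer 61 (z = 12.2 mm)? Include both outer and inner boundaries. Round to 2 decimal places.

At z = 12.2 mm: the r=3 cylinder contributes a regular 16-gon of circumradius 3 (perimeter = 2·16·3.000·sin(180°/16) = 18.73 mm). Overall, the cross-section is a single solid region. Total boundary length (outer) = 18.73 mm.

18.73 mm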